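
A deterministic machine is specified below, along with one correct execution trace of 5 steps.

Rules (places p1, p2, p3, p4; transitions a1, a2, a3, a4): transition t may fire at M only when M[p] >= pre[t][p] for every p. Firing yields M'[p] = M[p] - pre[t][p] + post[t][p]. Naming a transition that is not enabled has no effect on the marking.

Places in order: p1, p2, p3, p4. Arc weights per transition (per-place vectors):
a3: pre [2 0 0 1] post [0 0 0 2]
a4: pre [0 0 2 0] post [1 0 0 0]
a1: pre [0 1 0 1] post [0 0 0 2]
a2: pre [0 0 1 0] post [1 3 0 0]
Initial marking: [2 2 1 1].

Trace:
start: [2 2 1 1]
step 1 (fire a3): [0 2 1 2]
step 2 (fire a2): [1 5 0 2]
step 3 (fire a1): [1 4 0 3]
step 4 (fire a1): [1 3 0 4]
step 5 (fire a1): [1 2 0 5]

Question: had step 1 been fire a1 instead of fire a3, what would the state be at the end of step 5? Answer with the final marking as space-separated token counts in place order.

(re-executing from step 1 with the substitution; state before step 1: [2 2 1 1])
step 1 (fire a1): [2 1 1 2]
step 2 (fire a2): [3 4 0 2]
step 3 (fire a1): [3 3 0 3]
step 4 (fire a1): [3 2 0 4]
step 5 (fire a1): [3 1 0 5]

3 1 0 5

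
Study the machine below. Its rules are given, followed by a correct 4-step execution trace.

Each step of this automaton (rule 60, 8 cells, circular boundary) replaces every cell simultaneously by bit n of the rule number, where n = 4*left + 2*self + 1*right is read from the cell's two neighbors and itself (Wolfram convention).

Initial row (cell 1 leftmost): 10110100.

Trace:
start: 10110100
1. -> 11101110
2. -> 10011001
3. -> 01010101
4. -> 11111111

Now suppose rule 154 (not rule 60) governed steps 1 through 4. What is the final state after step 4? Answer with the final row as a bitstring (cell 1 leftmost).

01001011

(re-executing steps 1..4 under rule 154; state before step 1: 10110100)
1. -> 00100011
2. -> 11010110
3. -> 10000100
4. -> 01001011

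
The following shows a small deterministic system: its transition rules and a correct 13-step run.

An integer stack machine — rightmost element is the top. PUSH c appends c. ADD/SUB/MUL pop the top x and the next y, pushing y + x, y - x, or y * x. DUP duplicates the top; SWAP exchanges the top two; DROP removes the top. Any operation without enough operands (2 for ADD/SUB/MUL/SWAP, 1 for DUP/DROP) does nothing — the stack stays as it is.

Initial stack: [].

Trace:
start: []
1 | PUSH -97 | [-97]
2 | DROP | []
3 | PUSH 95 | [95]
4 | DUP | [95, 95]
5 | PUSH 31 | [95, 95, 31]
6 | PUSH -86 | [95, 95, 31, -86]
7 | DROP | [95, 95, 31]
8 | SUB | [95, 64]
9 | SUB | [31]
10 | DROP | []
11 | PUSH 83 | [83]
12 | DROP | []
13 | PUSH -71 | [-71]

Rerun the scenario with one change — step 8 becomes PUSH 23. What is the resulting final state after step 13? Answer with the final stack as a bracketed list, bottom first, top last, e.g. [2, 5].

(re-executing from step 8 with the substitution; state before step 8: [95, 95, 31])
8 | PUSH 23 | [95, 95, 31, 23]
9 | SUB | [95, 95, 8]
10 | DROP | [95, 95]
11 | PUSH 83 | [95, 95, 83]
12 | DROP | [95, 95]
13 | PUSH -71 | [95, 95, -71]

[95, 95, -71]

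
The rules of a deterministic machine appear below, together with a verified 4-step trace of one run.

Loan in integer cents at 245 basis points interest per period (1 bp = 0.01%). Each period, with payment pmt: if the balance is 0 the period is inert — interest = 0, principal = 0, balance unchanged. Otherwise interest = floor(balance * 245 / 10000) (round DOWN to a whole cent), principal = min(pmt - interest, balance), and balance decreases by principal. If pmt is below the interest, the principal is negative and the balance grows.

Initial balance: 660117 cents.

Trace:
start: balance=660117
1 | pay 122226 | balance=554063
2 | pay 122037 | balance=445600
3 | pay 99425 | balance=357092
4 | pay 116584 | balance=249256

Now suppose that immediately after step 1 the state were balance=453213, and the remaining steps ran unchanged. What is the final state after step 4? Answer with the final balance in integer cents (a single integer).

state after step 1 := balance=453213
2 | pay 122037 | balance=342279
3 | pay 99425 | balance=251239
4 | pay 116584 | balance=140810

140810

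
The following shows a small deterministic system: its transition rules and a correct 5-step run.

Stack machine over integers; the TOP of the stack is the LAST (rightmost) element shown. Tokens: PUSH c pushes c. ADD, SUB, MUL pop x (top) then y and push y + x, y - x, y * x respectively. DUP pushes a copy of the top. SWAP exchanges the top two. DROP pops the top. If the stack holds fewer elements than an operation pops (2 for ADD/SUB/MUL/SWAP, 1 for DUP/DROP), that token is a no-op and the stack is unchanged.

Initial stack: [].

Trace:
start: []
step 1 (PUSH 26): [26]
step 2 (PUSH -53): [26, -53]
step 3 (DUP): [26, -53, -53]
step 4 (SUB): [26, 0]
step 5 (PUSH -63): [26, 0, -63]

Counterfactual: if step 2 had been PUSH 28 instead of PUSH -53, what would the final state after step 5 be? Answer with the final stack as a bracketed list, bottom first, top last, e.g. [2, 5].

(re-executing from step 2 with the substitution; state before step 2: [26])
step 2 (PUSH 28): [26, 28]
step 3 (DUP): [26, 28, 28]
step 4 (SUB): [26, 0]
step 5 (PUSH -63): [26, 0, -63]

[26, 0, -63]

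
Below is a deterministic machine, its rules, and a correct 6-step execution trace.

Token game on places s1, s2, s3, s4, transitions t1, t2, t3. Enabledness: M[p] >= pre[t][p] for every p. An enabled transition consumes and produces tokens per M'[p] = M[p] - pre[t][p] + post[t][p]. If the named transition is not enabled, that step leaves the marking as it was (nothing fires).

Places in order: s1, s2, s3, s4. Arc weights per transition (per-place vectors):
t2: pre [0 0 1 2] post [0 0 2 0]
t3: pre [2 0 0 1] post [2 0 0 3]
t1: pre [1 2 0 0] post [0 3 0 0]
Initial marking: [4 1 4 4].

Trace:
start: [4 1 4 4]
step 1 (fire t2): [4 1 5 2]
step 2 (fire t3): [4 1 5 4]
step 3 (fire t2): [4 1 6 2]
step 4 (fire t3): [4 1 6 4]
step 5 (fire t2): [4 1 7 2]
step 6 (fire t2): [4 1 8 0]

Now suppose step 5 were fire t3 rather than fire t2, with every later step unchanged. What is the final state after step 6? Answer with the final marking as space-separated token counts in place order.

4 1 7 4

(re-executing from step 5 with the substitution; state before step 5: [4 1 6 4])
step 5 (fire t3): [4 1 6 6]
step 6 (fire t2): [4 1 7 4]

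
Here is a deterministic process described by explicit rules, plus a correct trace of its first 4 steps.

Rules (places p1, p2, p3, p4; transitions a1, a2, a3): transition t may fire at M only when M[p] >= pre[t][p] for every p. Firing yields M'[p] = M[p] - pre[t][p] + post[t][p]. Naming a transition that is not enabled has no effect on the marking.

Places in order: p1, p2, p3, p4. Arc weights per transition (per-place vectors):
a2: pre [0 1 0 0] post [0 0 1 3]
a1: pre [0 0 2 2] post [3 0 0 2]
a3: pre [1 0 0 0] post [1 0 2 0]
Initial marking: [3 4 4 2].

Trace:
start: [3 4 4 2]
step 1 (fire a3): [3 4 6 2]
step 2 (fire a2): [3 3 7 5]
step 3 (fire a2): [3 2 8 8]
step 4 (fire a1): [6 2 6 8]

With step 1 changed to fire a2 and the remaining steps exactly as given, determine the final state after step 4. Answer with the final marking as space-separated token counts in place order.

(re-executing from step 1 with the substitution; state before step 1: [3 4 4 2])
step 1 (fire a2): [3 3 5 5]
step 2 (fire a2): [3 2 6 8]
step 3 (fire a2): [3 1 7 11]
step 4 (fire a1): [6 1 5 11]

6 1 5 11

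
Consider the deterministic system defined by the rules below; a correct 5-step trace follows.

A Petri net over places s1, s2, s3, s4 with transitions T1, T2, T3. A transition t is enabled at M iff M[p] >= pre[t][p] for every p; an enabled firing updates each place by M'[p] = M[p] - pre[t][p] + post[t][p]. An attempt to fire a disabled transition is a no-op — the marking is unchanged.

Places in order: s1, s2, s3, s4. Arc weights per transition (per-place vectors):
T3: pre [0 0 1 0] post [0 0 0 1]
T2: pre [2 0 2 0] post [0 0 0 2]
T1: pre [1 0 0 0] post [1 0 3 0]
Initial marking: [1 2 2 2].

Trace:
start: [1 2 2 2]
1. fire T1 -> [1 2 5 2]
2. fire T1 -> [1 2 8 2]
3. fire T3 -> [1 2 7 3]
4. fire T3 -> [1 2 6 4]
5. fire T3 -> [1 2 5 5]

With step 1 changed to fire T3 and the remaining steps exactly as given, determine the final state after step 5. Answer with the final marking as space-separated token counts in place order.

1 2 1 6

(re-executing from step 1 with the substitution; state before step 1: [1 2 2 2])
1. fire T3 -> [1 2 1 3]
2. fire T1 -> [1 2 4 3]
3. fire T3 -> [1 2 3 4]
4. fire T3 -> [1 2 2 5]
5. fire T3 -> [1 2 1 6]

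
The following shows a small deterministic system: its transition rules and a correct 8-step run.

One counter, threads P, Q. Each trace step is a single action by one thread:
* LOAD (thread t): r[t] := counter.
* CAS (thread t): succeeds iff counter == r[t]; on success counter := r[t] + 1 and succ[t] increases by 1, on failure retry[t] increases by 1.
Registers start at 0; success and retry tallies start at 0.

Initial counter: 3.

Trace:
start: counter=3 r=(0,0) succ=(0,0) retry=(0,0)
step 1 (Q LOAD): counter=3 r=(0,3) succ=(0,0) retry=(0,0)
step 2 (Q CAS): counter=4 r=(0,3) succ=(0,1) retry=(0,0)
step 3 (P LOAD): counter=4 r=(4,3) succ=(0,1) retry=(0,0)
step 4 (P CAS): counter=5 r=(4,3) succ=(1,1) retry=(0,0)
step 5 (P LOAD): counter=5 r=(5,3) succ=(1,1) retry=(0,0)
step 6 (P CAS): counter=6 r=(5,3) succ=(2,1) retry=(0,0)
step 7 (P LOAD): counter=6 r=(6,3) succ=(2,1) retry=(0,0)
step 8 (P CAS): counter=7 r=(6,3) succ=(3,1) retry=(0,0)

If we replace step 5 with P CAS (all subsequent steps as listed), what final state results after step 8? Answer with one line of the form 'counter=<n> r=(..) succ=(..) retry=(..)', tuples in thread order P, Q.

counter=6 r=(5,3) succ=(2,1) retry=(2,0)

(re-executing from step 5 with the substitution; state before step 5: counter=5 r=(4,3) succ=(1,1) retry=(0,0))
step 5 (P CAS): counter=5 r=(4,3) succ=(1,1) retry=(1,0)
step 6 (P CAS): counter=5 r=(4,3) succ=(1,1) retry=(2,0)
step 7 (P LOAD): counter=5 r=(5,3) succ=(1,1) retry=(2,0)
step 8 (P CAS): counter=6 r=(5,3) succ=(2,1) retry=(2,0)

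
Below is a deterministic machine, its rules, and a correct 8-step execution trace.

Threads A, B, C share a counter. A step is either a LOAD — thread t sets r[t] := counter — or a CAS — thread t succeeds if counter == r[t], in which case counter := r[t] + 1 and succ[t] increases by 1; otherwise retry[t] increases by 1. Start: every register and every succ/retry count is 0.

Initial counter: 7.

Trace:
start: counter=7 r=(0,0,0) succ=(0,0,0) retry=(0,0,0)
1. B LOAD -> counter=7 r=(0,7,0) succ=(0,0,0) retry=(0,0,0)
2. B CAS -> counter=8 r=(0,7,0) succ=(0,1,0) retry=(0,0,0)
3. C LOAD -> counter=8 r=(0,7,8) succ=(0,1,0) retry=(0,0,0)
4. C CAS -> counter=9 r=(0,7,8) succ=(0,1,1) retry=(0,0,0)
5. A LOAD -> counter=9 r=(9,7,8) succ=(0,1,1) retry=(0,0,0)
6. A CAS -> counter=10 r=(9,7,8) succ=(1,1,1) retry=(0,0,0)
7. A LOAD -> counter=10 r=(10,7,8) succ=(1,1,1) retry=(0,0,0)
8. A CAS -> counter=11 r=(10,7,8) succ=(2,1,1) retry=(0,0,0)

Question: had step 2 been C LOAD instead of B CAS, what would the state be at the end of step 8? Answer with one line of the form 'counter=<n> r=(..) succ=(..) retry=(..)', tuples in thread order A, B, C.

counter=10 r=(9,7,7) succ=(2,0,1) retry=(0,0,0)

(re-executing from step 2 with the substitution; state before step 2: counter=7 r=(0,7,0) succ=(0,0,0) retry=(0,0,0))
2. C LOAD -> counter=7 r=(0,7,7) succ=(0,0,0) retry=(0,0,0)
3. C LOAD -> counter=7 r=(0,7,7) succ=(0,0,0) retry=(0,0,0)
4. C CAS -> counter=8 r=(0,7,7) succ=(0,0,1) retry=(0,0,0)
5. A LOAD -> counter=8 r=(8,7,7) succ=(0,0,1) retry=(0,0,0)
6. A CAS -> counter=9 r=(8,7,7) succ=(1,0,1) retry=(0,0,0)
7. A LOAD -> counter=9 r=(9,7,7) succ=(1,0,1) retry=(0,0,0)
8. A CAS -> counter=10 r=(9,7,7) succ=(2,0,1) retry=(0,0,0)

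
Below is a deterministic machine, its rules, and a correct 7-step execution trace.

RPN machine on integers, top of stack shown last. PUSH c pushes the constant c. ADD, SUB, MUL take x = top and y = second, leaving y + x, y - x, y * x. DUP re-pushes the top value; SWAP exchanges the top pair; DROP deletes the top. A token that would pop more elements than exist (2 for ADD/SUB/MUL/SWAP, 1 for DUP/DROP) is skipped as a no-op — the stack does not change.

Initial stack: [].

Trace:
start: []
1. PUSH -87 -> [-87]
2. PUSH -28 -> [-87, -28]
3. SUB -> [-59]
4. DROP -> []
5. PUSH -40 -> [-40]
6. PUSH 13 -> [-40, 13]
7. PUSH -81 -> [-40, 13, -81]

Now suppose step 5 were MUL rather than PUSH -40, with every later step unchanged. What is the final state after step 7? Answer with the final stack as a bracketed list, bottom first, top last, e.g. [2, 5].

(re-executing from step 5 with the substitution; state before step 5: [])
5. MUL -> []
6. PUSH 13 -> [13]
7. PUSH -81 -> [13, -81]

[13, -81]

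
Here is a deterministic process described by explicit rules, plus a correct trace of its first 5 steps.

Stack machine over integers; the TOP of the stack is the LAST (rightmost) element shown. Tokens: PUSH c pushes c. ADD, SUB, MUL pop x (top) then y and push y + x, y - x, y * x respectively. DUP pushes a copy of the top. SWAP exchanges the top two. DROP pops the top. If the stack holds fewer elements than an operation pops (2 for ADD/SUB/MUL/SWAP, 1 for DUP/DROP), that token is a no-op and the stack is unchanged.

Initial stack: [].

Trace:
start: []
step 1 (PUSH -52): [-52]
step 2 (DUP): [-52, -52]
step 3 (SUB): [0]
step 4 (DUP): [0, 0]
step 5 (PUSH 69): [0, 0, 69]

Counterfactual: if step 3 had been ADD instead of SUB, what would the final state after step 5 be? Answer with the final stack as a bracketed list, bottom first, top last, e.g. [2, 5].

[-104, -104, 69]

(re-executing from step 3 with the substitution; state before step 3: [-52, -52])
step 3 (ADD): [-104]
step 4 (DUP): [-104, -104]
step 5 (PUSH 69): [-104, -104, 69]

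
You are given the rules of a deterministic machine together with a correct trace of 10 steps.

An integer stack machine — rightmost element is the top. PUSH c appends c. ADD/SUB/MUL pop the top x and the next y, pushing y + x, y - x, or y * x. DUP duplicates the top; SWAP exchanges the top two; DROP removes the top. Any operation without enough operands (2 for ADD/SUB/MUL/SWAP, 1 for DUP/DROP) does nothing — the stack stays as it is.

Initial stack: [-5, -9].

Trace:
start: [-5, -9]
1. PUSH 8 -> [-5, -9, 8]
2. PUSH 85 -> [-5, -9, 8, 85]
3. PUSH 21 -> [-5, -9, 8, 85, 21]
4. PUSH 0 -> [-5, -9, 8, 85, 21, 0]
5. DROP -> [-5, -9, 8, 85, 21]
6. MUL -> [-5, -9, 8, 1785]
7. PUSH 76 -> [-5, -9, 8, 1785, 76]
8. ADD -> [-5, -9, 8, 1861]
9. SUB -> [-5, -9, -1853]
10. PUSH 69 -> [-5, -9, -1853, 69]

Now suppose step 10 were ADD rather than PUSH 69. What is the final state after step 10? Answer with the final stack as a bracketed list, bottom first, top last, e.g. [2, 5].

[-5, -1862]

(re-executing from step 10 with the substitution; state before step 10: [-5, -9, -1853])
10. ADD -> [-5, -1862]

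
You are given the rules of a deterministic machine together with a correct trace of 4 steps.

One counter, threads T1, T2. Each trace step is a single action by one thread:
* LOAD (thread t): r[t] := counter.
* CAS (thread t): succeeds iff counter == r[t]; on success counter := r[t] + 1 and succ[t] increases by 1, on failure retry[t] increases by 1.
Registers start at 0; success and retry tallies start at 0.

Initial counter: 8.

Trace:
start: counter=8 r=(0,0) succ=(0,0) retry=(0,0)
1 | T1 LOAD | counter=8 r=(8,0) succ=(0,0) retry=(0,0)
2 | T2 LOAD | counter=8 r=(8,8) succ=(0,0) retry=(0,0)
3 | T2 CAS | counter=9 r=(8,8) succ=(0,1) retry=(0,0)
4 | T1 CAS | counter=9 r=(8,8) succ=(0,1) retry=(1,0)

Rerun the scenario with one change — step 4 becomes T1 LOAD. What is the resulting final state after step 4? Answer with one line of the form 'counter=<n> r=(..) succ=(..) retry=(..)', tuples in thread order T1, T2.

(re-executing from step 4 with the substitution; state before step 4: counter=9 r=(8,8) succ=(0,1) retry=(0,0))
4 | T1 LOAD | counter=9 r=(9,8) succ=(0,1) retry=(0,0)

counter=9 r=(9,8) succ=(0,1) retry=(0,0)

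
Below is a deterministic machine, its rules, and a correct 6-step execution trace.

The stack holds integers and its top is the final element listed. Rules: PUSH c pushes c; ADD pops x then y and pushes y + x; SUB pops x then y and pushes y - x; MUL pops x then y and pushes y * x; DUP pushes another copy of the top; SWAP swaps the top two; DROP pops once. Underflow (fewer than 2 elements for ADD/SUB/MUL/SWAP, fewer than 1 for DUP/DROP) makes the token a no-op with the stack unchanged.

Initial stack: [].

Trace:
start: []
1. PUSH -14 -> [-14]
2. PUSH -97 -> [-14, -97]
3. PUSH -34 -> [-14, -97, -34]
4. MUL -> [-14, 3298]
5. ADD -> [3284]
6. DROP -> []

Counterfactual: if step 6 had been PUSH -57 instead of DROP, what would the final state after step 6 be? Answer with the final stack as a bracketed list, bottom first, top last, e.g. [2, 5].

(re-executing from step 6 with the substitution; state before step 6: [3284])
6. PUSH -57 -> [3284, -57]

[3284, -57]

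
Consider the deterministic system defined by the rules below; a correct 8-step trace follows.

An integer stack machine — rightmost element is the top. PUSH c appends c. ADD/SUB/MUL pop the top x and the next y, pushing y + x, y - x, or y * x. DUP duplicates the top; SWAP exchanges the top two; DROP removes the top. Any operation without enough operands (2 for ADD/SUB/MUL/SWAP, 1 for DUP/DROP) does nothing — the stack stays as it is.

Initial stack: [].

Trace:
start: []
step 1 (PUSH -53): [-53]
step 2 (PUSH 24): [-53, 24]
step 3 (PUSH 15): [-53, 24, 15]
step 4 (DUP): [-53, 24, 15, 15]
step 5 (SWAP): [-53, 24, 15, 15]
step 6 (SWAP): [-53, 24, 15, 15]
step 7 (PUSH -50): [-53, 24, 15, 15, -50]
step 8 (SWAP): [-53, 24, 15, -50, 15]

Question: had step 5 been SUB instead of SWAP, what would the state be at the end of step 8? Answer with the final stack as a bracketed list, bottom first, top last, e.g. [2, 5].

[-53, 0, -50, 24]

(re-executing from step 5 with the substitution; state before step 5: [-53, 24, 15, 15])
step 5 (SUB): [-53, 24, 0]
step 6 (SWAP): [-53, 0, 24]
step 7 (PUSH -50): [-53, 0, 24, -50]
step 8 (SWAP): [-53, 0, -50, 24]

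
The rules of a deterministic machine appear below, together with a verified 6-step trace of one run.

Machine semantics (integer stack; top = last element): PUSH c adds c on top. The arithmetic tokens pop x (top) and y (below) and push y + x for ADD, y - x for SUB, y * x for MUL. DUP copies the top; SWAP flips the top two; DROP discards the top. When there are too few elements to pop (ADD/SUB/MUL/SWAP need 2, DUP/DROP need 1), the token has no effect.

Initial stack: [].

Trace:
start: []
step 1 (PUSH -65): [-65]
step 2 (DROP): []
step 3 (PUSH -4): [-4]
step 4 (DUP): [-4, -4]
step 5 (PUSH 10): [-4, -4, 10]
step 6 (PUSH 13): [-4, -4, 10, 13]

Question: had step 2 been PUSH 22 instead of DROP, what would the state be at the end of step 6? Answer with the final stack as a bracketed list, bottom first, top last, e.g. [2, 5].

(re-executing from step 2 with the substitution; state before step 2: [-65])
step 2 (PUSH 22): [-65, 22]
step 3 (PUSH -4): [-65, 22, -4]
step 4 (DUP): [-65, 22, -4, -4]
step 5 (PUSH 10): [-65, 22, -4, -4, 10]
step 6 (PUSH 13): [-65, 22, -4, -4, 10, 13]

[-65, 22, -4, -4, 10, 13]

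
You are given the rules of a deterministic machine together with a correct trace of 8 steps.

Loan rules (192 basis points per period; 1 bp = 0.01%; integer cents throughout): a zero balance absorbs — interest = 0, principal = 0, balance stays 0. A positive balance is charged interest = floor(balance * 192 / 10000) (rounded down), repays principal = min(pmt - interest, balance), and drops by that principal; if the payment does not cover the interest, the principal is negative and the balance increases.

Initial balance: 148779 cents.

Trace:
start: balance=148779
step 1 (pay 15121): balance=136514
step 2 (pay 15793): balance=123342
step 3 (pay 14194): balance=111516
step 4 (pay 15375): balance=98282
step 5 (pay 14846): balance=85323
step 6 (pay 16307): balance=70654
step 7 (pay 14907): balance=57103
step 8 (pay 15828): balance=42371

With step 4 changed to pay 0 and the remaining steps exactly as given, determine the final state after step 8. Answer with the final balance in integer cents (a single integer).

(re-executing from step 4 with the substitution; state before step 4: balance=111516)
step 4 (pay 0): balance=113657
step 5 (pay 14846): balance=100993
step 6 (pay 16307): balance=86625
step 7 (pay 14907): balance=73381
step 8 (pay 15828): balance=58961

58961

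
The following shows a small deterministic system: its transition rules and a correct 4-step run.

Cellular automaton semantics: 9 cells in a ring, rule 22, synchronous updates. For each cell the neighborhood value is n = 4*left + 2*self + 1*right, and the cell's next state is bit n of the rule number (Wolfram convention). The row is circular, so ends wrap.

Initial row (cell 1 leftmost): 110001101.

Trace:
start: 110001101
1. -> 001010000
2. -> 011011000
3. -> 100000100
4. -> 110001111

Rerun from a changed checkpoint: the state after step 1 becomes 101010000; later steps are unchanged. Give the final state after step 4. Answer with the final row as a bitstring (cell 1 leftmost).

011101001

state after step 1 := 101010000
2. -> 101011001
3. -> 001000110
4. -> 011101001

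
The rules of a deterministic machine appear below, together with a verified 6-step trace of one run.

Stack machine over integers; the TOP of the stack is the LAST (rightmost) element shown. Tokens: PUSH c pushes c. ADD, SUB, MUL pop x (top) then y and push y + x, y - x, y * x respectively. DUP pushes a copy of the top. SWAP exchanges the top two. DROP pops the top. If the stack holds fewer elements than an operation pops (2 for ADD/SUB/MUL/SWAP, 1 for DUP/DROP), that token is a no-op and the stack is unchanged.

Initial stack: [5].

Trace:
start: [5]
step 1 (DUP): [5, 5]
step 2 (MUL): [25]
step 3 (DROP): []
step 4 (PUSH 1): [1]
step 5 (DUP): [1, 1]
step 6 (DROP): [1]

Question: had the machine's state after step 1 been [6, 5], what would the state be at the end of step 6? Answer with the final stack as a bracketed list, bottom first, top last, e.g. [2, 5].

state after step 1 := [6, 5]
step 2 (MUL): [30]
step 3 (DROP): []
step 4 (PUSH 1): [1]
step 5 (DUP): [1, 1]
step 6 (DROP): [1]

[1]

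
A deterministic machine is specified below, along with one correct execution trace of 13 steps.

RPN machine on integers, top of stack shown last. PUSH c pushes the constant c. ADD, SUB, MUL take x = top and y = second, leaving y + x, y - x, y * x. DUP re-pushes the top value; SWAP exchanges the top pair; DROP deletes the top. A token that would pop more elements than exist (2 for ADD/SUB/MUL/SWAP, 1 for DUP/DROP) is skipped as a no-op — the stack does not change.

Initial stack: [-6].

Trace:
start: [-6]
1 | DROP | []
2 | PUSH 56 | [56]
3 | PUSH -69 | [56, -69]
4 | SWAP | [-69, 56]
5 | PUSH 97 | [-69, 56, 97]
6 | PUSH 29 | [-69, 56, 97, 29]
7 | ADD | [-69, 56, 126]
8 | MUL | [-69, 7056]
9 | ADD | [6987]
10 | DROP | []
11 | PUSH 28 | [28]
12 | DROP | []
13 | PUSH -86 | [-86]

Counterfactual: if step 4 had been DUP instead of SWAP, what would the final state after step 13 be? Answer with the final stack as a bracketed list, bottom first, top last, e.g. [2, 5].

(re-executing from step 4 with the substitution; state before step 4: [56, -69])
4 | DUP | [56, -69, -69]
5 | PUSH 97 | [56, -69, -69, 97]
6 | PUSH 29 | [56, -69, -69, 97, 29]
7 | ADD | [56, -69, -69, 126]
8 | MUL | [56, -69, -8694]
9 | ADD | [56, -8763]
10 | DROP | [56]
11 | PUSH 28 | [56, 28]
12 | DROP | [56]
13 | PUSH -86 | [56, -86]

[56, -86]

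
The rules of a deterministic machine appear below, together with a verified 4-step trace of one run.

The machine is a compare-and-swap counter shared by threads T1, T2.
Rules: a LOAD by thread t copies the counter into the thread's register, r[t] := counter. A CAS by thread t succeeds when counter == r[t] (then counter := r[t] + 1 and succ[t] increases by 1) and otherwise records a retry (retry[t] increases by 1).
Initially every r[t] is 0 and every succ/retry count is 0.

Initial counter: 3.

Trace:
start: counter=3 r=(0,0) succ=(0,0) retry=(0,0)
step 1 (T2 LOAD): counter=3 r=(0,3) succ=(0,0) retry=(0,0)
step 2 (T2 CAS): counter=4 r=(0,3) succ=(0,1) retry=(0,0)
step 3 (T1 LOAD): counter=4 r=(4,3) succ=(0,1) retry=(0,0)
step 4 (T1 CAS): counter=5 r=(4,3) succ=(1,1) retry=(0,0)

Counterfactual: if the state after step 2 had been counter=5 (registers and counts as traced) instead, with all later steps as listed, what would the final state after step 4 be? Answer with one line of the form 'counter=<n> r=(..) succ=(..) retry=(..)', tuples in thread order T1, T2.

counter=6 r=(5,3) succ=(1,1) retry=(0,0)

state after step 2 := counter=5 r=(0,3) succ=(0,1) retry=(0,0)
step 3 (T1 LOAD): counter=5 r=(5,3) succ=(0,1) retry=(0,0)
step 4 (T1 CAS): counter=6 r=(5,3) succ=(1,1) retry=(0,0)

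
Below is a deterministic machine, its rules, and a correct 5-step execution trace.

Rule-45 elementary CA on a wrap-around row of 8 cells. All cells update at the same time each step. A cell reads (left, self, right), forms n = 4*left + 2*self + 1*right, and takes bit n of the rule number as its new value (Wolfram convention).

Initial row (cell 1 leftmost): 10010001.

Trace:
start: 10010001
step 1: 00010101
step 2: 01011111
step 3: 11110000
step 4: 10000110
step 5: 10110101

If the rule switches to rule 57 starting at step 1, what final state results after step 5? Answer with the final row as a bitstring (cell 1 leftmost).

(re-executing steps 1..5 under rule 57; state before step 1: 10010001)
step 1: 01001101
step 2: 10101010
step 3: 01010101
step 4: 10101010
step 5: 01010101

01010101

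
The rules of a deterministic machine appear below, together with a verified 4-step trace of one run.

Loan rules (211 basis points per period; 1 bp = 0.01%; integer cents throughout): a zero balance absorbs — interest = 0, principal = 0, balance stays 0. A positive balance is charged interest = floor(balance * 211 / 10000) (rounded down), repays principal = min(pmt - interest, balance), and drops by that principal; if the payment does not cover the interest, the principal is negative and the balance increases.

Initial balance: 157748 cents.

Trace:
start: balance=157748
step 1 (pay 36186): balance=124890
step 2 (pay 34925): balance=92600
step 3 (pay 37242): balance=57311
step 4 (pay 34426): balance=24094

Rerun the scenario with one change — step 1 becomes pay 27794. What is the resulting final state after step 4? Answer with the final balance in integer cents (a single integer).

33028

(re-executing from step 1 with the substitution; state before step 1: balance=157748)
step 1 (pay 27794): balance=133282
step 2 (pay 34925): balance=101169
step 3 (pay 37242): balance=66061
step 4 (pay 34426): balance=33028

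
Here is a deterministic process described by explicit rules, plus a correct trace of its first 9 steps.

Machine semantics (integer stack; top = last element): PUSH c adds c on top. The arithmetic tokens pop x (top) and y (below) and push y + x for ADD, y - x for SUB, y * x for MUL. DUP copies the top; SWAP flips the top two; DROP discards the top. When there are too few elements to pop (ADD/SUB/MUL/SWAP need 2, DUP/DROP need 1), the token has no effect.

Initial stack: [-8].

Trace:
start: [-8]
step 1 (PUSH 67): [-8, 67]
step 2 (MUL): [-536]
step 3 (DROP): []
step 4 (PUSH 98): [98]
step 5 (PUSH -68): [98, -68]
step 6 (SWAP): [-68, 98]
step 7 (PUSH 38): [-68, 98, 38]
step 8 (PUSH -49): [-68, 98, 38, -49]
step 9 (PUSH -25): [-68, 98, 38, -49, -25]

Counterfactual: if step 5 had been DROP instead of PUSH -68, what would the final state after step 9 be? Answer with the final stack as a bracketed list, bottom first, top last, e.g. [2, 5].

(re-executing from step 5 with the substitution; state before step 5: [98])
step 5 (DROP): []
step 6 (SWAP): []
step 7 (PUSH 38): [38]
step 8 (PUSH -49): [38, -49]
step 9 (PUSH -25): [38, -49, -25]

[38, -49, -25]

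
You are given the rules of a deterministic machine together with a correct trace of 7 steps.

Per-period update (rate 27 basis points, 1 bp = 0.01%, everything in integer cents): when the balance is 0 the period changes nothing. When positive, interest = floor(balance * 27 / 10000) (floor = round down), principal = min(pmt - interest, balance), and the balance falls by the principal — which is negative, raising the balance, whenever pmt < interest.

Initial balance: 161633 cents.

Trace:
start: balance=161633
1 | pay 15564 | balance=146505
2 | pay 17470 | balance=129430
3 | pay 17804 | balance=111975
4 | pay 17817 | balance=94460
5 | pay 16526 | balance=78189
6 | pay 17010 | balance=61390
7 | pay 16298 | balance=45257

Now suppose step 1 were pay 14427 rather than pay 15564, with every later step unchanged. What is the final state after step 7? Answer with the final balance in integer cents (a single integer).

46412

(re-executing from step 1 with the substitution; state before step 1: balance=161633)
1 | pay 14427 | balance=147642
2 | pay 17470 | balance=130570
3 | pay 17804 | balance=113118
4 | pay 17817 | balance=95606
5 | pay 16526 | balance=79338
6 | pay 17010 | balance=62542
7 | pay 16298 | balance=46412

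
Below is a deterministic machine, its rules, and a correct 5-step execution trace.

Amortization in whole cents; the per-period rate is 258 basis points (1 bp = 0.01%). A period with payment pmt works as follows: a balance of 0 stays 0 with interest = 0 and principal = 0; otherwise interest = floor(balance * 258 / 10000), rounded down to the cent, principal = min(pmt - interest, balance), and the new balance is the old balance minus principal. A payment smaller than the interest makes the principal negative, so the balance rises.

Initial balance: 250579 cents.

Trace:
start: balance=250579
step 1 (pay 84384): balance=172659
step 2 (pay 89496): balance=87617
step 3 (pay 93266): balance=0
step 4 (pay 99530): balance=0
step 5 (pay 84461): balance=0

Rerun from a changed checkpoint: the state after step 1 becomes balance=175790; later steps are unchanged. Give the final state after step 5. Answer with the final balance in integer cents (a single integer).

state after step 1 := balance=175790
step 2 (pay 89496): balance=90829
step 3 (pay 93266): balance=0
step 4 (pay 99530): balance=0
step 5 (pay 84461): balance=0

0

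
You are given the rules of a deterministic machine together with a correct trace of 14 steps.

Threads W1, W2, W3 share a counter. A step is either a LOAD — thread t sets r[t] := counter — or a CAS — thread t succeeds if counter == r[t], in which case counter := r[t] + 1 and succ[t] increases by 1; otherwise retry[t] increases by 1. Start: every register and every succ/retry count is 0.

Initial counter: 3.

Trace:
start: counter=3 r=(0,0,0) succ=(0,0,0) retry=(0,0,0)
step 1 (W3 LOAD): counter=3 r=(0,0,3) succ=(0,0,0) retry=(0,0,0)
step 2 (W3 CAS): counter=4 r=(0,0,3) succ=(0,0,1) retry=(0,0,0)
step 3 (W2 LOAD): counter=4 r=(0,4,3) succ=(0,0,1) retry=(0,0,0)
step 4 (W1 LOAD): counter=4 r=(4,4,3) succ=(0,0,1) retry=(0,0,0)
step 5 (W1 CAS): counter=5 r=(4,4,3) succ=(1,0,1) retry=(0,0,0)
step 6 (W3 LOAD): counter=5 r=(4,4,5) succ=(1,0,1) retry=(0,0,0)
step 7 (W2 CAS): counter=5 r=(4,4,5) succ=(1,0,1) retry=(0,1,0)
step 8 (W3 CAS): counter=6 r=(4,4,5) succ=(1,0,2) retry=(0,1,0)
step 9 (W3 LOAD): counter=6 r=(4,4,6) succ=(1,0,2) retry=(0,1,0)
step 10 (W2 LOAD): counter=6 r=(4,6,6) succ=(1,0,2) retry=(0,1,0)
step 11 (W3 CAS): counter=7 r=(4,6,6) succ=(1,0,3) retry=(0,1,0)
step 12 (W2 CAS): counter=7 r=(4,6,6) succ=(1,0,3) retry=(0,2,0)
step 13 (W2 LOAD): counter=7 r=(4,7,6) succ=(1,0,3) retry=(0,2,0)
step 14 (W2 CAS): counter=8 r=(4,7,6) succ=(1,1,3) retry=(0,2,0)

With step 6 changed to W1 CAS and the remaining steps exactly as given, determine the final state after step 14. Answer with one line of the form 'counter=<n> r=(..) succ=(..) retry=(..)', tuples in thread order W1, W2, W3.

counter=7 r=(4,6,5) succ=(1,1,2) retry=(1,2,1)

(re-executing from step 6 with the substitution; state before step 6: counter=5 r=(4,4,3) succ=(1,0,1) retry=(0,0,0))
step 6 (W1 CAS): counter=5 r=(4,4,3) succ=(1,0,1) retry=(1,0,0)
step 7 (W2 CAS): counter=5 r=(4,4,3) succ=(1,0,1) retry=(1,1,0)
step 8 (W3 CAS): counter=5 r=(4,4,3) succ=(1,0,1) retry=(1,1,1)
step 9 (W3 LOAD): counter=5 r=(4,4,5) succ=(1,0,1) retry=(1,1,1)
step 10 (W2 LOAD): counter=5 r=(4,5,5) succ=(1,0,1) retry=(1,1,1)
step 11 (W3 CAS): counter=6 r=(4,5,5) succ=(1,0,2) retry=(1,1,1)
step 12 (W2 CAS): counter=6 r=(4,5,5) succ=(1,0,2) retry=(1,2,1)
step 13 (W2 LOAD): counter=6 r=(4,6,5) succ=(1,0,2) retry=(1,2,1)
step 14 (W2 CAS): counter=7 r=(4,6,5) succ=(1,1,2) retry=(1,2,1)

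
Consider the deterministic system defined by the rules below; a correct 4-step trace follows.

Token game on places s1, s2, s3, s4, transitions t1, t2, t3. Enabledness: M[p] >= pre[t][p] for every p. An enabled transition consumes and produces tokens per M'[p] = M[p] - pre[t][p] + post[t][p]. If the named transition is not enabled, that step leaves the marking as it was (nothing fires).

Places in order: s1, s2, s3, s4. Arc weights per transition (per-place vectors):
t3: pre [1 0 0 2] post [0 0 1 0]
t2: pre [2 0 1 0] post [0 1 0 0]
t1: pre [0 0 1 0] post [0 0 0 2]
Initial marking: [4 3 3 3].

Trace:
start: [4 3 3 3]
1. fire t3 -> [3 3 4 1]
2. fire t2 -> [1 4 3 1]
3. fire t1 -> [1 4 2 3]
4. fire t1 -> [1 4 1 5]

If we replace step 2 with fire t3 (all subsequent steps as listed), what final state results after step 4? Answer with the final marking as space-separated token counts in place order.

(re-executing from step 2 with the substitution; state before step 2: [3 3 4 1])
2. fire t3 -> [3 3 4 1]
3. fire t1 -> [3 3 3 3]
4. fire t1 -> [3 3 2 5]

3 3 2 5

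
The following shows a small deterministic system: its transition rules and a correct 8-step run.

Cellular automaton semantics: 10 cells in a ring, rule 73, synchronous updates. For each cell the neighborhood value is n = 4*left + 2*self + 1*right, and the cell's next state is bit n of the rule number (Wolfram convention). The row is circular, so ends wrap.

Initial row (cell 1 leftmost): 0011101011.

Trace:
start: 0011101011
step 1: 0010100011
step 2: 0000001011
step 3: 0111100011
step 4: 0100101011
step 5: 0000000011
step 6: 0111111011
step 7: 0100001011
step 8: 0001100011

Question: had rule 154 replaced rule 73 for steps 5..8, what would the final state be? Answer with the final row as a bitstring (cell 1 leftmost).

1010110100

(re-executing steps 5..8 under rule 154; state before step 5: 0100101011)
step 5: 0011000010
step 6: 0110100101
step 7: 0100011000
step 8: 1010110100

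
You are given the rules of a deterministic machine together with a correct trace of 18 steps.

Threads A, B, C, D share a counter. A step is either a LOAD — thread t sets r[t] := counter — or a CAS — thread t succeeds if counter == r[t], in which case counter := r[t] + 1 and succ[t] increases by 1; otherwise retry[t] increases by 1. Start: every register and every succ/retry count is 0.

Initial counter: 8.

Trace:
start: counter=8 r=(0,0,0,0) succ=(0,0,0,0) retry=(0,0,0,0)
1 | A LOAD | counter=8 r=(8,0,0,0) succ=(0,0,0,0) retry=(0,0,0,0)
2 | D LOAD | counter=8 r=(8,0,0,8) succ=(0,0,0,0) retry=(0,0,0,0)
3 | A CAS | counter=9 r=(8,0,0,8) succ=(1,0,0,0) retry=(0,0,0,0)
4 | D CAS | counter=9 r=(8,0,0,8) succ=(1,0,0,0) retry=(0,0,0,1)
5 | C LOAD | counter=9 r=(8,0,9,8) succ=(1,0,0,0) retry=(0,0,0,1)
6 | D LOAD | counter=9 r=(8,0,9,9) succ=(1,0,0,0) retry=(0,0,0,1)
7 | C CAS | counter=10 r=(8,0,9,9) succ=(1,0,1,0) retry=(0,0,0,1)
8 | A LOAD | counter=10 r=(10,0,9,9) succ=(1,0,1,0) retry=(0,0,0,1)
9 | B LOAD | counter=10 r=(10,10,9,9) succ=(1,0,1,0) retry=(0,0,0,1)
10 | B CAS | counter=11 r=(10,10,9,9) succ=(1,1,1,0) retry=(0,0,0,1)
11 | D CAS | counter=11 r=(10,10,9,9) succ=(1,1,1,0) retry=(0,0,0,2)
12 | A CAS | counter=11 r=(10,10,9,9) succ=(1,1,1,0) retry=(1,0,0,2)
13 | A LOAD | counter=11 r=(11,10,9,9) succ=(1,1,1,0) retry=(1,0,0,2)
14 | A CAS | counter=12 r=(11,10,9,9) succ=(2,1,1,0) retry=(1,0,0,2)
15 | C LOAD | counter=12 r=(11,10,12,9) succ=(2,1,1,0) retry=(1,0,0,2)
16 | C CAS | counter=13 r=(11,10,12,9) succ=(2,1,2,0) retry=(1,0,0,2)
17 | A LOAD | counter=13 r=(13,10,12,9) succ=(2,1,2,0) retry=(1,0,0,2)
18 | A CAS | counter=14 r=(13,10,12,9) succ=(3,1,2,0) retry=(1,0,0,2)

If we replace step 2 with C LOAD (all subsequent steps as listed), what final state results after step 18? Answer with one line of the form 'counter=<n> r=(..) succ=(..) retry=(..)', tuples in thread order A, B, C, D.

(re-executing from step 2 with the substitution; state before step 2: counter=8 r=(8,0,0,0) succ=(0,0,0,0) retry=(0,0,0,0))
2 | C LOAD | counter=8 r=(8,0,8,0) succ=(0,0,0,0) retry=(0,0,0,0)
3 | A CAS | counter=9 r=(8,0,8,0) succ=(1,0,0,0) retry=(0,0,0,0)
4 | D CAS | counter=9 r=(8,0,8,0) succ=(1,0,0,0) retry=(0,0,0,1)
5 | C LOAD | counter=9 r=(8,0,9,0) succ=(1,0,0,0) retry=(0,0,0,1)
6 | D LOAD | counter=9 r=(8,0,9,9) succ=(1,0,0,0) retry=(0,0,0,1)
7 | C CAS | counter=10 r=(8,0,9,9) succ=(1,0,1,0) retry=(0,0,0,1)
8 | A LOAD | counter=10 r=(10,0,9,9) succ=(1,0,1,0) retry=(0,0,0,1)
9 | B LOAD | counter=10 r=(10,10,9,9) succ=(1,0,1,0) retry=(0,0,0,1)
10 | B CAS | counter=11 r=(10,10,9,9) succ=(1,1,1,0) retry=(0,0,0,1)
11 | D CAS | counter=11 r=(10,10,9,9) succ=(1,1,1,0) retry=(0,0,0,2)
12 | A CAS | counter=11 r=(10,10,9,9) succ=(1,1,1,0) retry=(1,0,0,2)
13 | A LOAD | counter=11 r=(11,10,9,9) succ=(1,1,1,0) retry=(1,0,0,2)
14 | A CAS | counter=12 r=(11,10,9,9) succ=(2,1,1,0) retry=(1,0,0,2)
15 | C LOAD | counter=12 r=(11,10,12,9) succ=(2,1,1,0) retry=(1,0,0,2)
16 | C CAS | counter=13 r=(11,10,12,9) succ=(2,1,2,0) retry=(1,0,0,2)
17 | A LOAD | counter=13 r=(13,10,12,9) succ=(2,1,2,0) retry=(1,0,0,2)
18 | A CAS | counter=14 r=(13,10,12,9) succ=(3,1,2,0) retry=(1,0,0,2)

counter=14 r=(13,10,12,9) succ=(3,1,2,0) retry=(1,0,0,2)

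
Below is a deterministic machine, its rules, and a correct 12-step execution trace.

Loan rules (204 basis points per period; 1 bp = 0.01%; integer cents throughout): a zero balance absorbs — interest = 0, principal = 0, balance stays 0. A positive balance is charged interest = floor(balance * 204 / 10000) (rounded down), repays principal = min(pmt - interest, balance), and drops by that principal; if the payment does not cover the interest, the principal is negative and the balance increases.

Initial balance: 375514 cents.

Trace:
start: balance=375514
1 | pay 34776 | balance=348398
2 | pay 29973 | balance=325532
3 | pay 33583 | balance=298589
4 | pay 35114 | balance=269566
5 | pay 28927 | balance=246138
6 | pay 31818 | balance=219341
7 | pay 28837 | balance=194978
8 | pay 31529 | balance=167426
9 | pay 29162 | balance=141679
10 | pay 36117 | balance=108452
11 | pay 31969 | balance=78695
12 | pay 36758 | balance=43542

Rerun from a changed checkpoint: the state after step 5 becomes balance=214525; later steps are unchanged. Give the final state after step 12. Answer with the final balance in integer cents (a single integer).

state after step 5 := balance=214525
6 | pay 31818 | balance=187083
7 | pay 28837 | balance=162062
8 | pay 31529 | balance=133839
9 | pay 29162 | balance=107407
10 | pay 36117 | balance=73481
11 | pay 31969 | balance=43011
12 | pay 36758 | balance=7130

7130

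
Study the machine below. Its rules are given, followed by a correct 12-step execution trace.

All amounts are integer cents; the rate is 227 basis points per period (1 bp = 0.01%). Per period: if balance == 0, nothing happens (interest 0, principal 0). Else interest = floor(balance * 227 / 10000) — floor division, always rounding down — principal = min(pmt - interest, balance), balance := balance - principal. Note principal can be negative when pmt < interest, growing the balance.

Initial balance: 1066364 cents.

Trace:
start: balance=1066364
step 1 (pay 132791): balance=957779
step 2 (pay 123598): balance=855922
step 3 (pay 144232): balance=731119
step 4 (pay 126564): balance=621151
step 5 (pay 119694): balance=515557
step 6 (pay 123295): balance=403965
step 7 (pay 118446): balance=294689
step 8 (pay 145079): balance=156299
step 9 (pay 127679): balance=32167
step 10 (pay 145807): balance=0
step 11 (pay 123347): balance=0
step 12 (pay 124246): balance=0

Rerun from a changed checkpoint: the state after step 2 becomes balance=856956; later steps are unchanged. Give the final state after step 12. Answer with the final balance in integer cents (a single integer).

state after step 2 := balance=856956
step 3 (pay 144232): balance=732176
step 4 (pay 126564): balance=622232
step 5 (pay 119694): balance=516662
step 6 (pay 123295): balance=405095
step 7 (pay 118446): balance=295844
step 8 (pay 145079): balance=157480
step 9 (pay 127679): balance=33375
step 10 (pay 145807): balance=0
step 11 (pay 123347): balance=0
step 12 (pay 124246): balance=0

0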